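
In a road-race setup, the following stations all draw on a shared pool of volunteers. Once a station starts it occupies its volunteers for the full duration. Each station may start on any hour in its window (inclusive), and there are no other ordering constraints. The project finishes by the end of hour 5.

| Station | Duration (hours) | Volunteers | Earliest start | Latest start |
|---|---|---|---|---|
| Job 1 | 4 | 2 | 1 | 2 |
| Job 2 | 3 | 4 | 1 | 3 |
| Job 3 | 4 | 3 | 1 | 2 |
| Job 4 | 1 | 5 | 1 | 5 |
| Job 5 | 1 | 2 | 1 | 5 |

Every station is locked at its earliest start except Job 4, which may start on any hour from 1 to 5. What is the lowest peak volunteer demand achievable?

Job 4@1: h1:16  h2:9  h3:9  h4:5  h5:0 → peak 16
Job 4@2: h1:11  h2:14  h3:9  h4:5  h5:0 → peak 14
Job 4@3: h1:11  h2:9  h3:14  h4:5  h5:0 → peak 14
Job 4@4: h1:11  h2:9  h3:9  h4:10  h5:0 → peak 11
Job 4@5: h1:11  h2:9  h3:9  h4:5  h5:5 → peak 11
Best is Job 4@4, peak 11.

11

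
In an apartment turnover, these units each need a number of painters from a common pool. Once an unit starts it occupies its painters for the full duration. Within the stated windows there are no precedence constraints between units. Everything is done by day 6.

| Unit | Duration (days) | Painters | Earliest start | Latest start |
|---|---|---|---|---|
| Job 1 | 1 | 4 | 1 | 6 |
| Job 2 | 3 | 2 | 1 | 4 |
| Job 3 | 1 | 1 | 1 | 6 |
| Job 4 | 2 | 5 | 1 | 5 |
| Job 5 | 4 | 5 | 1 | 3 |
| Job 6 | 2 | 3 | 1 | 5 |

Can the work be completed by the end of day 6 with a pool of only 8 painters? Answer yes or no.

no

The minimum achievable peak is 9; 8 < 9, so no feasible schedule stays within the cap.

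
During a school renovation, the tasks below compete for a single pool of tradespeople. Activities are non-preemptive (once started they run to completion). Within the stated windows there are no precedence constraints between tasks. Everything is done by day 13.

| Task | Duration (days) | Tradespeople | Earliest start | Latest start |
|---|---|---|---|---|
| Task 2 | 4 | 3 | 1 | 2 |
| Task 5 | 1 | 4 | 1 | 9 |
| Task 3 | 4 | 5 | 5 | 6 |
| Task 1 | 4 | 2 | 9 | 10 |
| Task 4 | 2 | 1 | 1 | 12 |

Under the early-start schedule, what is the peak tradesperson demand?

Early-start schedule: Task 2@1, Task 5@1, Task 3@5, Task 1@9, Task 4@1.
Load per day: day 1: 8, day 2: 4, day 3: 3, day 4: 3, day 5: 5, day 6: 5, day 7: 5, day 8: 5, day 9: 2, day 10: 2, day 11: 2, day 12: 2, day 13: 0.
Peak is 8.

8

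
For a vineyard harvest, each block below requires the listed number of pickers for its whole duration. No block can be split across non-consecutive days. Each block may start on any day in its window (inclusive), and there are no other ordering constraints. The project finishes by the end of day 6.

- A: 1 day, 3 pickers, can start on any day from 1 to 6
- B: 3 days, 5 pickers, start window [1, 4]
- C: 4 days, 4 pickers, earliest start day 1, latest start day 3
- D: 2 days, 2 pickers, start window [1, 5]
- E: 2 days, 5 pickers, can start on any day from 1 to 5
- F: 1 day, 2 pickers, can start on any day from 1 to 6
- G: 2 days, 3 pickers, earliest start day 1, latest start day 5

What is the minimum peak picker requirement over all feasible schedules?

Early-start (A@1, B@1, C@1, D@1, E@1, F@1, G@1) gives peak 24: d1:24  d2:19  d3:9  d4:4  d5:0  d6:0.
Shift B→2, D→5, E→5, G→5.
Schedule A@1, B@2, C@1, D@5, E@5, F@1, G@5: d1:9  d2:9  d3:9  d4:9  d5:10  d6:10 — peak 10.
Total picker-days = 56 over 6 days ⇒ peak ≥ ⌈56/6⌉ = 10, so 10 is optimal.

10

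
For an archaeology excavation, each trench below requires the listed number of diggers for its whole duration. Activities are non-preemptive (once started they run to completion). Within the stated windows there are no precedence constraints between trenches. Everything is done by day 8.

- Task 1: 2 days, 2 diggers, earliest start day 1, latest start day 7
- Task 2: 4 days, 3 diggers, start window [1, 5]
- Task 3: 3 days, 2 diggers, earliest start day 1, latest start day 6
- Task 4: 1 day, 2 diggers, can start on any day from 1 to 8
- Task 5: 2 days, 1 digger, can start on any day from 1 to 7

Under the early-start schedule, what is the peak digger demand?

Early-start schedule: Task 1@1, Task 2@1, Task 3@1, Task 4@1, Task 5@1.
Load per day: day 1: 10, day 2: 8, day 3: 5, day 4: 3, day 5: 0, day 6: 0, day 7: 0, day 8: 0.
Peak is 10.

10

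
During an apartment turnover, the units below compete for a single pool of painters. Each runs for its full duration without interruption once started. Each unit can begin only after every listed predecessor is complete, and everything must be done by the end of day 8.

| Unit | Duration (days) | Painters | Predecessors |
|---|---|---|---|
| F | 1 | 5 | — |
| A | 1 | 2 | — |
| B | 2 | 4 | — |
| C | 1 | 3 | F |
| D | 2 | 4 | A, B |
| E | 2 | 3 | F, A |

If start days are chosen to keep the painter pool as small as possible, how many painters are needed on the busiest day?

5

Early-start (F@1, A@1, B@1, C@2, D@3, E@2) gives peak 11: d1:11  d2:10  d3:7  d4:4  d5:0  d6:0  d7:0  d8:0.
Shift A→2, B→3, D→5, E→7.
Schedule F@1, A@2, B@3, C@2, D@5, E@7: d1:5  d2:5  d3:4  d4:4  d5:4  d6:4  d7:3  d8:3 — peak 5.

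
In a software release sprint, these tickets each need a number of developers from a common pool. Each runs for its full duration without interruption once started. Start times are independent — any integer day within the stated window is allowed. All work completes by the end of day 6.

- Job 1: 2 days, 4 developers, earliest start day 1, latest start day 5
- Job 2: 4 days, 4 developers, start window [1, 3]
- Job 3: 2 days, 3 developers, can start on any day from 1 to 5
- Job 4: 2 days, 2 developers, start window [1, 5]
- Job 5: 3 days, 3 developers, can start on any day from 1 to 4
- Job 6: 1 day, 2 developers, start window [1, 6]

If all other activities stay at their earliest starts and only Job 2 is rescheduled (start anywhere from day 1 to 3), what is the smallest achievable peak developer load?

Job 2@1: d1:18  d2:16  d3:7  d4:4  d5:0  d6:0 → peak 18
Job 2@2: d1:14  d2:16  d3:7  d4:4  d5:4  d6:0 → peak 16
Job 2@3: d1:14  d2:12  d3:7  d4:4  d5:4  d6:4 → peak 14
Best is Job 2@3, peak 14.

14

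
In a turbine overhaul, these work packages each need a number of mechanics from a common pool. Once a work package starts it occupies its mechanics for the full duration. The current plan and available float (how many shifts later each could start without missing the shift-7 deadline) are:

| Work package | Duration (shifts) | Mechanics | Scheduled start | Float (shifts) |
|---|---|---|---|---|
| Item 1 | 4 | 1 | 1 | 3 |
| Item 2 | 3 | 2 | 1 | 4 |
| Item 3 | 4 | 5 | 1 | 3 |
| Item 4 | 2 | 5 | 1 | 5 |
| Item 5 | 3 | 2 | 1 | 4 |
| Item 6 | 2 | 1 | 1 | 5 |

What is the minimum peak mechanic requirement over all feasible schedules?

8

Early-start (Item 1@1, Item 2@1, Item 3@1, Item 4@1, Item 5@1, Item 6@1) gives peak 16: s1:16  s2:16  s3:10  s4:6  s5:0  s6:0  s7:0.
Shift Item 4→5, Item 5→4, Item 6→5.
Schedule Item 1@1, Item 2@1, Item 3@1, Item 4@5, Item 5@4, Item 6@5: s1:8  s2:8  s3:8  s4:8  s5:8  s6:8  s7:0 — peak 8.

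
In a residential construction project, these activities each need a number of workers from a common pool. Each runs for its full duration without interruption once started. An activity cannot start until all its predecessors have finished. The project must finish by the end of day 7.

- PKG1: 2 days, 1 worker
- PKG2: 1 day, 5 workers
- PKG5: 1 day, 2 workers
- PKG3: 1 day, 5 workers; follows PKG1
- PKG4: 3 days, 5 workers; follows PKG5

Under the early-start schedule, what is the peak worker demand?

Early-start schedule: PKG1@1, PKG2@1, PKG5@1, PKG3@3, PKG4@2.
Load per day: day 1: 8, day 2: 6, day 3: 10, day 4: 5, day 5: 0, day 6: 0, day 7: 0.
Peak is 10.

10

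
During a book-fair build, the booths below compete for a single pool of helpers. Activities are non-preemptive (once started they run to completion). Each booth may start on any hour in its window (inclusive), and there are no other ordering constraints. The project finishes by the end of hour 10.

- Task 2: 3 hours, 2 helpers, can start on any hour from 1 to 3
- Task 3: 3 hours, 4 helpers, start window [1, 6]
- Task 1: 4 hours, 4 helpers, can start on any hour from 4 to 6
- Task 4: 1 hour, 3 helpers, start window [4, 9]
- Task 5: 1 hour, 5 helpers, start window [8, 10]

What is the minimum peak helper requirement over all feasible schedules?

6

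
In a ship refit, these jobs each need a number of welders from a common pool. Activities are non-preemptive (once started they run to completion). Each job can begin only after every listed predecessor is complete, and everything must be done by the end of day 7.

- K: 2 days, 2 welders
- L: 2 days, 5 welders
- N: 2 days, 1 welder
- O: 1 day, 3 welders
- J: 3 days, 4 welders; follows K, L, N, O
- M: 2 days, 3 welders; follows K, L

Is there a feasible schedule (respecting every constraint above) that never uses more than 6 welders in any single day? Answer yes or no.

The minimum achievable peak is 7; 6 < 7, so no feasible schedule stays within the cap.

no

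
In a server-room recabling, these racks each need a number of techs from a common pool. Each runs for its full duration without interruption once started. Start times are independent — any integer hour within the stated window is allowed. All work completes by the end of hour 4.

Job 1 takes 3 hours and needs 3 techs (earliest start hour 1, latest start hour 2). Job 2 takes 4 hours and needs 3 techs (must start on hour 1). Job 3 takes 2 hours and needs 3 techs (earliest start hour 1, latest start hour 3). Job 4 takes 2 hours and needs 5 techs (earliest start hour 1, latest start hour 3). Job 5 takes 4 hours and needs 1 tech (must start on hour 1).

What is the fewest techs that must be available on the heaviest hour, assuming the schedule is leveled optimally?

Early-start (Job 1@1, Job 2@1, Job 3@1, Job 4@1, Job 5@1) gives peak 15: h1:15  h2:15  h3:7  h4:4.
Shift Job 4→3.
Schedule Job 1@1, Job 2@1, Job 3@1, Job 4@3, Job 5@1: h1:10  h2:10  h3:12  h4:9 — peak 12.
No arrangement of the 18 feasible schedules does better.

12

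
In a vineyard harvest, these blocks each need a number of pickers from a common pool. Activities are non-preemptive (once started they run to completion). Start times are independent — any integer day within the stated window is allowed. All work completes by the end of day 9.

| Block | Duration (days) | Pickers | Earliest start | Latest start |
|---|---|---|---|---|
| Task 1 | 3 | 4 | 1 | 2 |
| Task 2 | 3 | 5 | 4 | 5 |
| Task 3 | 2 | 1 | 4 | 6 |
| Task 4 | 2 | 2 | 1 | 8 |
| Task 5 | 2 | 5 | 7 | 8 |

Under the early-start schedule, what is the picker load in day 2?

At early start, day 2 has: Task 1, Task 4.
Demand: 4 + 2 = 6.

6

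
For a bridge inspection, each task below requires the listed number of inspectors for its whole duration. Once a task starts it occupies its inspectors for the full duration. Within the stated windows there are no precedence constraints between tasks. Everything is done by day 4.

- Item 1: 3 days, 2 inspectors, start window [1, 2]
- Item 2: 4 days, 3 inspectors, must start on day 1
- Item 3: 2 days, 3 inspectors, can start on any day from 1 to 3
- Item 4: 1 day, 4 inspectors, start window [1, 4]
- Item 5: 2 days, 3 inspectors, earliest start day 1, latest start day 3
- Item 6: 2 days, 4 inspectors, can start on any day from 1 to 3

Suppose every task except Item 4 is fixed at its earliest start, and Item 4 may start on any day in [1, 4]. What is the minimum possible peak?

Item 4@1: d1:19  d2:15  d3:5  d4:3 → peak 19
Item 4@2: d1:15  d2:19  d3:5  d4:3 → peak 19
Item 4@3: d1:15  d2:15  d3:9  d4:3 → peak 15
Item 4@4: d1:15  d2:15  d3:5  d4:7 → peak 15
Best is Item 4@3, peak 15.

15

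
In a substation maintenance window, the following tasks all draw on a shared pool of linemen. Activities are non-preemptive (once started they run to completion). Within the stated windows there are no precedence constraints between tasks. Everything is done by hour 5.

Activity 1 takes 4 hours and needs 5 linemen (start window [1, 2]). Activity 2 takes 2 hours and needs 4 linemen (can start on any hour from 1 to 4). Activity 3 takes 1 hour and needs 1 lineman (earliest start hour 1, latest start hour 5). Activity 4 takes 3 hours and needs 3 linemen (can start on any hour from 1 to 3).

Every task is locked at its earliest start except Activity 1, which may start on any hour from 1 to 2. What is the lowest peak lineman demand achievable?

12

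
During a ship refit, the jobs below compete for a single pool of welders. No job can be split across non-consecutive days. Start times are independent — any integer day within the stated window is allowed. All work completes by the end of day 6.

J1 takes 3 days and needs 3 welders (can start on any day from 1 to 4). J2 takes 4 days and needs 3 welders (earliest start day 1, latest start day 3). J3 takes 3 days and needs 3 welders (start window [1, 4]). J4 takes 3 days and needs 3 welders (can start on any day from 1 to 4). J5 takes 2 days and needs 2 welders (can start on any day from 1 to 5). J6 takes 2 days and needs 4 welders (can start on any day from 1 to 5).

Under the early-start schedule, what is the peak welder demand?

18

Early-start schedule: J1@1, J2@1, J3@1, J4@1, J5@1, J6@1.
Load per day: day 1: 18, day 2: 18, day 3: 12, day 4: 3, day 5: 0, day 6: 0.
Peak is 18.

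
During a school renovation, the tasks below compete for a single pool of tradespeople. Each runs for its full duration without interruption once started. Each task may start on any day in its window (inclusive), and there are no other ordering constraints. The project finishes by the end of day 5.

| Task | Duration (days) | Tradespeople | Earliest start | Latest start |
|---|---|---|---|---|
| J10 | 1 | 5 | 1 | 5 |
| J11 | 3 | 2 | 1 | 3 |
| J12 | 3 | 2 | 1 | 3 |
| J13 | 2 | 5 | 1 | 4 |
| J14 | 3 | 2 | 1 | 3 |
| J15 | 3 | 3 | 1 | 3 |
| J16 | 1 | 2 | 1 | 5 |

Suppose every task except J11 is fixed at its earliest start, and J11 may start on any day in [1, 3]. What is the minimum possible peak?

19

J11@1: d1:21  d2:14  d3:9  d4:0  d5:0 → peak 21
J11@2: d1:19  d2:14  d3:9  d4:2  d5:0 → peak 19
J11@3: d1:19  d2:12  d3:9  d4:2  d5:2 → peak 19
Best is J11@2, peak 19.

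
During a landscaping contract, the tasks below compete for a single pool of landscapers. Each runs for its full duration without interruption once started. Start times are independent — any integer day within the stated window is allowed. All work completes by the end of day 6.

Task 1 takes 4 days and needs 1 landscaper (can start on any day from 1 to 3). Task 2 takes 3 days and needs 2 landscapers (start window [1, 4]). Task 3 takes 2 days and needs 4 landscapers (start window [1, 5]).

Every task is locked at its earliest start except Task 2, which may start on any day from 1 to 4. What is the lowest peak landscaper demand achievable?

5

Task 2@1: d1:7  d2:7  d3:3  d4:1  d5:0  d6:0 → peak 7
Task 2@2: d1:5  d2:7  d3:3  d4:3  d5:0  d6:0 → peak 7
Task 2@3: d1:5  d2:5  d3:3  d4:3  d5:2  d6:0 → peak 5
Task 2@4: d1:5  d2:5  d3:1  d4:3  d5:2  d6:2 → peak 5
Best is Task 2@3, peak 5.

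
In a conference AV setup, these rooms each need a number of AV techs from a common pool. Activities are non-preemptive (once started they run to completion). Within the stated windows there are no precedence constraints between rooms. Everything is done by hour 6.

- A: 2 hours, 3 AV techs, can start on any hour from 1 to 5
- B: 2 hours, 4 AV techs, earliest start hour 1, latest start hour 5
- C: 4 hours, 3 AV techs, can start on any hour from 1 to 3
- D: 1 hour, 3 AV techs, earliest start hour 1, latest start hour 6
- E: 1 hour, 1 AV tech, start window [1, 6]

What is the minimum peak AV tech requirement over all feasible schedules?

6

Early-start (A@1, B@1, C@1, D@1, E@1) gives peak 14: h1:14  h2:10  h3:3  h4:3  h5:0  h6:0.
Shift B→5, D→3, E→4.
Schedule A@1, B@5, C@1, D@3, E@4: h1:6  h2:6  h3:6  h4:4  h5:4  h6:4 — peak 6.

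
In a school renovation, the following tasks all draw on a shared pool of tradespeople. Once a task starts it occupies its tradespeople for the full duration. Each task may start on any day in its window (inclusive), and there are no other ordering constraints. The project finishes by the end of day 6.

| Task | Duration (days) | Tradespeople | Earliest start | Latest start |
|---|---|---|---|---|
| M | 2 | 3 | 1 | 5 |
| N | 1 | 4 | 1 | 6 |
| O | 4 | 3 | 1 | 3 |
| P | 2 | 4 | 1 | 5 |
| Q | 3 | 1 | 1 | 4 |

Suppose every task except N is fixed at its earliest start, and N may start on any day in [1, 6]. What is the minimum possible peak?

N@1: d1:15  d2:11  d3:4  d4:3  d5:0  d6:0 → peak 15
N@2: d1:11  d2:15  d3:4  d4:3  d5:0  d6:0 → peak 15
N@3: d1:11  d2:11  d3:8  d4:3  d5:0  d6:0 → peak 11
N@4: d1:11  d2:11  d3:4  d4:7  d5:0  d6:0 → peak 11
N@5: d1:11  d2:11  d3:4  d4:3  d5:4  d6:0 → peak 11
N@6: d1:11  d2:11  d3:4  d4:3  d5:0  d6:4 → peak 11
Best is N@3, peak 11.

11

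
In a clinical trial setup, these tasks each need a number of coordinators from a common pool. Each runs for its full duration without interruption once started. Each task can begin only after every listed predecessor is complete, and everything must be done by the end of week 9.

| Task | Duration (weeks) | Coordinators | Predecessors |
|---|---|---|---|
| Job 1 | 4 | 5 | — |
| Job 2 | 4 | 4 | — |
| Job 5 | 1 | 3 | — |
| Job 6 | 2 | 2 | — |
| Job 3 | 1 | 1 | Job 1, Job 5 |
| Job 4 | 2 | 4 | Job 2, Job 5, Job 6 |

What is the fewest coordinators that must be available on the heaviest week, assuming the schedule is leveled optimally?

9

Early-start (Job 1@1, Job 2@1, Job 5@1, Job 6@1, Job 3@5, Job 4@5) gives peak 14: w1:14  w2:11  w3:9  w4:9  w5:5  w6:4  w7:0  w8:0  w9:0.
Shift Job 5→5, Job 6→5, Job 3→6, Job 4→7.
Schedule Job 1@1, Job 2@1, Job 5@5, Job 6@5, Job 3@6, Job 4@7: w1:9  w2:9  w3:9  w4:9  w5:5  w6:3  w7:4  w8:4  w9:0 — peak 9.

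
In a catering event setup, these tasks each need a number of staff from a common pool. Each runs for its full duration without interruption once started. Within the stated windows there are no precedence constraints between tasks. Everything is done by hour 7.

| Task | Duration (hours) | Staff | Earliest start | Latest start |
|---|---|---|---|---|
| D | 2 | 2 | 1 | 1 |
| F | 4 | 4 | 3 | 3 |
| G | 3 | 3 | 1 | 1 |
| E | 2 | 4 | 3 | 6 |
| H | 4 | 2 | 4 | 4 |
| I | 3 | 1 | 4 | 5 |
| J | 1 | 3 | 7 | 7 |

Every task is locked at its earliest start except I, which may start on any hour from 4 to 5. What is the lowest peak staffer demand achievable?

11

I@4: h1:5  h2:5  h3:11  h4:11  h5:7  h6:7  h7:5 → peak 11
I@5: h1:5  h2:5  h3:11  h4:10  h5:7  h6:7  h7:6 → peak 11
Best is I@4, peak 11.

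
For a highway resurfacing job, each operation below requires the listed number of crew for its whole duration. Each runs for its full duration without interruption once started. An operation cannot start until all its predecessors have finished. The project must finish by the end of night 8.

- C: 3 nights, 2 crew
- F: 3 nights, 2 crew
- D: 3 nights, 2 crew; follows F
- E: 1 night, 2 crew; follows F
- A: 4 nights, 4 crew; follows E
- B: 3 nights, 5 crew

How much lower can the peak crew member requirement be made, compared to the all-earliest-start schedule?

1

Early-start peak: n1:9  n2:9  n3:9  n4:4  n5:6  n6:6  n7:4  n8:4 ⇒ 9.
Leveled (C@4, F@1, D@4, E@4, A@5, B@1): n1:7  n2:7  n3:7  n4:6  n5:8  n6:8  n7:4  n8:4 ⇒ 8.
Reduction 9 − 8 = 1.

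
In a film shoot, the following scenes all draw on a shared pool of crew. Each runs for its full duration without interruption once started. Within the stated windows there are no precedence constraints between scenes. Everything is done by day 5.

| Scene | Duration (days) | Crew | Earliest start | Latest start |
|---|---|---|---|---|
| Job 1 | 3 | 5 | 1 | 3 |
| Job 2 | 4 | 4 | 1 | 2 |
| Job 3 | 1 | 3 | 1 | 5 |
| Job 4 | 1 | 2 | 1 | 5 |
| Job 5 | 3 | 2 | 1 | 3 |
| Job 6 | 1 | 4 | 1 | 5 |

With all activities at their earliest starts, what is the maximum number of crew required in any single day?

20

Early-start schedule: Job 1@1, Job 2@1, Job 3@1, Job 4@1, Job 5@1, Job 6@1.
Load per day: day 1: 20, day 2: 11, day 3: 11, day 4: 4, day 5: 0.
Peak is 20.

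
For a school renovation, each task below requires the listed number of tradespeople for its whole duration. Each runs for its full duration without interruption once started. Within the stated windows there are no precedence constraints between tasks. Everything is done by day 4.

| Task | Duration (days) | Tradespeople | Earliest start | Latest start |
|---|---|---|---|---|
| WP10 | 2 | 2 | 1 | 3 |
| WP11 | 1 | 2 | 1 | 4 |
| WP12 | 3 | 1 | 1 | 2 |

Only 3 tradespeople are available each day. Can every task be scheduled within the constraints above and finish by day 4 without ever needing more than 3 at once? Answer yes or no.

Schedule WP10@1, WP11@3, WP12@1: d1:3  d2:3  d3:3  d4:0 — peak 3 ≤ 3.

yes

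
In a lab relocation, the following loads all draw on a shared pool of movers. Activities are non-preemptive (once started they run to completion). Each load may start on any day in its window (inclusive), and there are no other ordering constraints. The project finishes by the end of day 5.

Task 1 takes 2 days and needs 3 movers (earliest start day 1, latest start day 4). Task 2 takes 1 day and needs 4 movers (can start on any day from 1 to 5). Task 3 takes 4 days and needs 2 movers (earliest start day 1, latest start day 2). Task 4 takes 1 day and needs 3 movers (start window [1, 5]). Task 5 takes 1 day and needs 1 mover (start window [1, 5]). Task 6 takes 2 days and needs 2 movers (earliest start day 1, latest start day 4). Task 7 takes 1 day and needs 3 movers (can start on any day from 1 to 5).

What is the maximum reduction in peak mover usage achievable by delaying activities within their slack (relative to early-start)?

11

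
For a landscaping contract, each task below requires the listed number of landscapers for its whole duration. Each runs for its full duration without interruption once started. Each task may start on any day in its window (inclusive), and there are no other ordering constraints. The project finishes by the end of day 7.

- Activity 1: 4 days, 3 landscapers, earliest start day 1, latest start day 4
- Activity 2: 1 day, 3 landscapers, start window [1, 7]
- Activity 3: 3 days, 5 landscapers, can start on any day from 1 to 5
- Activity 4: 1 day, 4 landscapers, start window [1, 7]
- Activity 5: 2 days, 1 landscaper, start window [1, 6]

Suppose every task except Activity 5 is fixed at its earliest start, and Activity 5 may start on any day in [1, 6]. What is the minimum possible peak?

15

Activity 5@1: d1:16  d2:9  d3:8  d4:3  d5:0  d6:0  d7:0 → peak 16
Activity 5@2: d1:15  d2:9  d3:9  d4:3  d5:0  d6:0  d7:0 → peak 15
Activity 5@3: d1:15  d2:8  d3:9  d4:4  d5:0  d6:0  d7:0 → peak 15
Activity 5@4: d1:15  d2:8  d3:8  d4:4  d5:1  d6:0  d7:0 → peak 15
Activity 5@5: d1:15  d2:8  d3:8  d4:3  d5:1  d6:1  d7:0 → peak 15
Activity 5@6: d1:15  d2:8  d3:8  d4:3  d5:0  d6:1  d7:1 → peak 15
Best is Activity 5@2, peak 15.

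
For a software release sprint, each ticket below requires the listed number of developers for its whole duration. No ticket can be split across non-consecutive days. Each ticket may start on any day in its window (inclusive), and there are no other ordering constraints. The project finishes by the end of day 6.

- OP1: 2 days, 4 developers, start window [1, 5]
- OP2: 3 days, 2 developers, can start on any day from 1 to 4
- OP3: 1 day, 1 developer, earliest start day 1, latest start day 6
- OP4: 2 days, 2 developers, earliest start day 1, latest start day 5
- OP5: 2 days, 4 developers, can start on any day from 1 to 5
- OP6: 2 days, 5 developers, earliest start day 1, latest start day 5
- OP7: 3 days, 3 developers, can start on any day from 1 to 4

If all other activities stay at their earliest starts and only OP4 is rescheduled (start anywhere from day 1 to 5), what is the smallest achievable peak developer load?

19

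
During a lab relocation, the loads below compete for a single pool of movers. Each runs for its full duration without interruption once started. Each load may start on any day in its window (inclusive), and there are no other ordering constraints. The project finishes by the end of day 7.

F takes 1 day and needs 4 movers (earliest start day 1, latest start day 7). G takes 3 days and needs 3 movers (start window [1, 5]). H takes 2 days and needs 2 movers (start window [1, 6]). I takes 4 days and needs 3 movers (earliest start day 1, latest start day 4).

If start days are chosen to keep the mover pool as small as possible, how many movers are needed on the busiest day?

Early-start (F@1, G@1, H@1, I@1) gives peak 12: d1:12  d2:8  d3:6  d4:3  d5:0  d6:0  d7:0.
Shift G→2, I→3.
Schedule F@1, G@2, H@1, I@3: d1:6  d2:5  d3:6  d4:6  d5:3  d6:3  d7:0 — peak 6.

6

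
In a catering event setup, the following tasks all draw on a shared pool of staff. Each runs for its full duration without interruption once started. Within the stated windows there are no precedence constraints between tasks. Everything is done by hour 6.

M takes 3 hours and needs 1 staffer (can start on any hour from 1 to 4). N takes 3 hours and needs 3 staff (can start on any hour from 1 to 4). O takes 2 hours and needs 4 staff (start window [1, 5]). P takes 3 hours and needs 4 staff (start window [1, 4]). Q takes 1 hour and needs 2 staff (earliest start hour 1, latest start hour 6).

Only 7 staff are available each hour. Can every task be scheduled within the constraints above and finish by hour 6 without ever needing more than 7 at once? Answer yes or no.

Schedule M@1, N@3, O@1, P@4, Q@1: h1:7  h2:5  h3:4  h4:7  h5:7  h6:4 — peak 7 ≤ 7.

yes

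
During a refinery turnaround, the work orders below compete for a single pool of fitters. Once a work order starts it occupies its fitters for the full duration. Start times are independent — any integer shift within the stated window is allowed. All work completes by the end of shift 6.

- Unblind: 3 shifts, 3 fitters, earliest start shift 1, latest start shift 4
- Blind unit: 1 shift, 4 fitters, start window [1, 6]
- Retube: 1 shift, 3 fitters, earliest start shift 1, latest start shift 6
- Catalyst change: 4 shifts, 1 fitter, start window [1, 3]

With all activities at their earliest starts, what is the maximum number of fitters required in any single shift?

11

Early-start schedule: Unblind@1, Blind unit@1, Retube@1, Catalyst change@1.
Load per shift: shift 1: 11, shift 2: 4, shift 3: 4, shift 4: 1, shift 5: 0, shift 6: 0.
Peak is 11.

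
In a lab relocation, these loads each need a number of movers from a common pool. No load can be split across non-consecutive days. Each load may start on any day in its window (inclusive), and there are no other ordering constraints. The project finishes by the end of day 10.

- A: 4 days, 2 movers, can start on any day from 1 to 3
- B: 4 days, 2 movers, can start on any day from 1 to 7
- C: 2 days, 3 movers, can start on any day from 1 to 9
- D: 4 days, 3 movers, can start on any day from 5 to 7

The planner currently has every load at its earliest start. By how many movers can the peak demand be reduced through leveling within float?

3

Early-start peak: d1:7  d2:7  d3:4  d4:4  d5:3  d6:3  d7:3  d8:3  d9:0  d10:0 ⇒ 7.
Leveled (A@1, B@1, C@5, D@7): d1:4  d2:4  d3:4  d4:4  d5:3  d6:3  d7:3  d8:3  d9:3  d10:3 ⇒ 4.
Reduction 7 − 4 = 3.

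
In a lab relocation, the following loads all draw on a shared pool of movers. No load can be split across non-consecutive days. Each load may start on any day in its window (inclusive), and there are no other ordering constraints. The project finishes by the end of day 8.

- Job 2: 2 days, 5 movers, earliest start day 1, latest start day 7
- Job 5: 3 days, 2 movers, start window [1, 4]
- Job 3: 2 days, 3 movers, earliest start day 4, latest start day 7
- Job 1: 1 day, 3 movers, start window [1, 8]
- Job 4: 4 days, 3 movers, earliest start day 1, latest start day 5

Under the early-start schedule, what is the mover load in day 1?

At early start, day 1 has: Job 2, Job 5, Job 1, Job 4.
Demand: 5 + 2 + 3 + 3 = 13.

13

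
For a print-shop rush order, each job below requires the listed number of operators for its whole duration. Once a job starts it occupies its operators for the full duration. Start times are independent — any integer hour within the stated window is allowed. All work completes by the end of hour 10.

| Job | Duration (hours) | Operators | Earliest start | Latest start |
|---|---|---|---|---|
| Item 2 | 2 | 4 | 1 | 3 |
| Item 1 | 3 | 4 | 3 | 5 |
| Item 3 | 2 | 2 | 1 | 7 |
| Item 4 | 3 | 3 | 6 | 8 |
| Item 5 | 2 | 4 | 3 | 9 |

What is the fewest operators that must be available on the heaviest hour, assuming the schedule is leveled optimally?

5

Early-start (Item 2@1, Item 1@3, Item 3@1, Item 4@6, Item 5@3) gives peak 8: h1:6  h2:6  h3:8  h4:8  h5:4  h6:3  h7:3  h8:3  h9:0  h10:0.
Shift Item 3→6, Item 5→9.
Schedule Item 2@1, Item 1@3, Item 3@6, Item 4@6, Item 5@9: h1:4  h2:4  h3:4  h4:4  h5:4  h6:5  h7:5  h8:3  h9:4  h10:4 — peak 5.
Total operator-hours = 41 over 10 hours ⇒ peak ≥ ⌈41/10⌉ = 5, so 5 is optimal.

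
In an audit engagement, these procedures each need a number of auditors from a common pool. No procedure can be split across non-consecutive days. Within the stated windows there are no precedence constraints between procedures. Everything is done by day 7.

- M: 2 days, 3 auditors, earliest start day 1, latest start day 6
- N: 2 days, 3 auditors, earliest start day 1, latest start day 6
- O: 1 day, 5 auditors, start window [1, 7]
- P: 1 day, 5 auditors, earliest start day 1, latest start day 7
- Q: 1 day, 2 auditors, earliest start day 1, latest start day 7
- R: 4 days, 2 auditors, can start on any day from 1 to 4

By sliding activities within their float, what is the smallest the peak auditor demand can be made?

Early-start (M@1, N@1, O@1, P@1, Q@1, R@1) gives peak 20: d1:20  d2:8  d3:2  d4:2  d5:0  d6:0  d7:0.
Shift N→3, O→5, P→6, Q→7.
Schedule M@1, N@3, O@5, P@6, Q@7, R@1: d1:5  d2:5  d3:5  d4:5  d5:5  d6:5  d7:2 — peak 5.
Total auditor-days = 32 over 7 days ⇒ peak ≥ ⌈32/7⌉ = 5, so 5 is optimal.

5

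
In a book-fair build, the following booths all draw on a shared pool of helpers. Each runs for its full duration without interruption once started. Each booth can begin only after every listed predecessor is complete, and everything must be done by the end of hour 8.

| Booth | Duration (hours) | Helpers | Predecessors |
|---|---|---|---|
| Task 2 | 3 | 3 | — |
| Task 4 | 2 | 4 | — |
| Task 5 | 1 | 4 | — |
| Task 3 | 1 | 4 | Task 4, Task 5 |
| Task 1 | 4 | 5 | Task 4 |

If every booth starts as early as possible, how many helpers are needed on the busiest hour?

12

Early-start schedule: Task 2@1, Task 4@1, Task 5@1, Task 3@3, Task 1@3.
Load per hour: hour 1: 11, hour 2: 7, hour 3: 12, hour 4: 5, hour 5: 5, hour 6: 5, hour 7: 0, hour 8: 0.
Peak is 12.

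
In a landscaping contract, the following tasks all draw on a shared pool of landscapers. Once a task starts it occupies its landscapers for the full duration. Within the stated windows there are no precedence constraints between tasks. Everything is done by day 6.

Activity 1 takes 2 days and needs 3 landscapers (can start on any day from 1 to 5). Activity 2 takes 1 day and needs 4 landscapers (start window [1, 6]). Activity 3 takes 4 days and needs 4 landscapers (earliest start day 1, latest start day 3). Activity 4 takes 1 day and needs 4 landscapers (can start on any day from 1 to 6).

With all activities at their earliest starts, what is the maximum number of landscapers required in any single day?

Early-start schedule: Activity 1@1, Activity 2@1, Activity 3@1, Activity 4@1.
Load per day: day 1: 15, day 2: 7, day 3: 4, day 4: 4, day 5: 0, day 6: 0.
Peak is 15.

15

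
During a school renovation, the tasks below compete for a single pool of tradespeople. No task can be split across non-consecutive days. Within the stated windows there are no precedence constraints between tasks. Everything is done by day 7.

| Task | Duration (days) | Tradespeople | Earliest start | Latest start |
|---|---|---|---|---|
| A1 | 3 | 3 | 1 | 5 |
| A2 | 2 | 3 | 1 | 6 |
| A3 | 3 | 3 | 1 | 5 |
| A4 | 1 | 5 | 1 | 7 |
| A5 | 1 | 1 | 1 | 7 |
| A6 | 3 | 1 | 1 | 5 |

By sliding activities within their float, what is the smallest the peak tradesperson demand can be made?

6

Early-start (A1@1, A2@1, A3@1, A4@1, A5@1, A6@1) gives peak 16: d1:16  d2:10  d3:7  d4:0  d5:0  d6:0  d7:0.
Shift A3→3, A4→6, A5→4, A6→4.
Schedule A1@1, A2@1, A3@3, A4@6, A5@4, A6@4: d1:6  d2:6  d3:6  d4:5  d5:4  d6:6  d7:0 — peak 6.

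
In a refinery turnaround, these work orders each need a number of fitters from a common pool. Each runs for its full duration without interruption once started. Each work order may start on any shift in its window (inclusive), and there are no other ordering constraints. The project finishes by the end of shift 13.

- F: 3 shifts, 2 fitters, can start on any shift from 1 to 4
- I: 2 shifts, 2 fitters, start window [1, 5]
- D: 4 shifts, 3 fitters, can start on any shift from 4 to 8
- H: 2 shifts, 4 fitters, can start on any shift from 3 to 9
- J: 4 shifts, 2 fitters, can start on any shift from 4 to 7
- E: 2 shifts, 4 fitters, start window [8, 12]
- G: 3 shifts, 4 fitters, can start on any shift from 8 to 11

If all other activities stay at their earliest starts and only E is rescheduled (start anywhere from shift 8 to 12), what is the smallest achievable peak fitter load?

9

E@8: s1:4  s2:4  s3:6  s4:9  s5:5  s6:5  s7:5  s8:8  s9:8  s10:4  s11:0  s12:0  s13:0 → peak 9
E@9: s1:4  s2:4  s3:6  s4:9  s5:5  s6:5  s7:5  s8:4  s9:8  s10:8  s11:0  s12:0  s13:0 → peak 9
E@10: s1:4  s2:4  s3:6  s4:9  s5:5  s6:5  s7:5  s8:4  s9:4  s10:8  s11:4  s12:0  s13:0 → peak 9
E@11: s1:4  s2:4  s3:6  s4:9  s5:5  s6:5  s7:5  s8:4  s9:4  s10:4  s11:4  s12:4  s13:0 → peak 9
E@12: s1:4  s2:4  s3:6  s4:9  s5:5  s6:5  s7:5  s8:4  s9:4  s10:4  s11:0  s12:4  s13:4 → peak 9
Best is E@8, peak 9.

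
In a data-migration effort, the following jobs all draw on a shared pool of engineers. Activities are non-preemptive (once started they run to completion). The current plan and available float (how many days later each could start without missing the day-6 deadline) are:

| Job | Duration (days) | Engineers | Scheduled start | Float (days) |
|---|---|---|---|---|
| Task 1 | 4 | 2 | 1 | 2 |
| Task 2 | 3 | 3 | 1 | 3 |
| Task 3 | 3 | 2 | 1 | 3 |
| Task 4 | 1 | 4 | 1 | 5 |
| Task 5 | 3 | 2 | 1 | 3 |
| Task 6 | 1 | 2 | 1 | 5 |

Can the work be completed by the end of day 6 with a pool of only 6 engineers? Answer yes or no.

no

The minimum achievable peak is 7; 6 < 7, so no feasible schedule stays within the cap.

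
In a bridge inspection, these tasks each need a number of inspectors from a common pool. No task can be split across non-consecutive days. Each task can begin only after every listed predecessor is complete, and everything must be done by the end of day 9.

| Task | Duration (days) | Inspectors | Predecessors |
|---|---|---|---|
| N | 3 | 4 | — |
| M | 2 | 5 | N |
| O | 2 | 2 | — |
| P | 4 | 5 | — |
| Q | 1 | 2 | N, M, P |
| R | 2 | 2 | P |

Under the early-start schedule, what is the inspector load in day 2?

11

At early start, day 2 has: N, O, P.
Demand: 4 + 2 + 5 = 11.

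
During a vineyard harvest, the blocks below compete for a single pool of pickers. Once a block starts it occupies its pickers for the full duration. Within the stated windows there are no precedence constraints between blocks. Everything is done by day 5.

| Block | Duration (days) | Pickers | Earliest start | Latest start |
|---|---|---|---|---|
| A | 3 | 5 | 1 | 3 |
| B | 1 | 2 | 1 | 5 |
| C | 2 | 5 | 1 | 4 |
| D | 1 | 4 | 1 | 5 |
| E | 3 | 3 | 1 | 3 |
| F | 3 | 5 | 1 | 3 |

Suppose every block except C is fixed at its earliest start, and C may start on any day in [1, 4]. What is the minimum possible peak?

19

C@1: d1:24  d2:18  d3:13  d4:0  d5:0 → peak 24
C@2: d1:19  d2:18  d3:18  d4:0  d5:0 → peak 19
C@3: d1:19  d2:13  d3:18  d4:5  d5:0 → peak 19
C@4: d1:19  d2:13  d3:13  d4:5  d5:5 → peak 19
Best is C@2, peak 19.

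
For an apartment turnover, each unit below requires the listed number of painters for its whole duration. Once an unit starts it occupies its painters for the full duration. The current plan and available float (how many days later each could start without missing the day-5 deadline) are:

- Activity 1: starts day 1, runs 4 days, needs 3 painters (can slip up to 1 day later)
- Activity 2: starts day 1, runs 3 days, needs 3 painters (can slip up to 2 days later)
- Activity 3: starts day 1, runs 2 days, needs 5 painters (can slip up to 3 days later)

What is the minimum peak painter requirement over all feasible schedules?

8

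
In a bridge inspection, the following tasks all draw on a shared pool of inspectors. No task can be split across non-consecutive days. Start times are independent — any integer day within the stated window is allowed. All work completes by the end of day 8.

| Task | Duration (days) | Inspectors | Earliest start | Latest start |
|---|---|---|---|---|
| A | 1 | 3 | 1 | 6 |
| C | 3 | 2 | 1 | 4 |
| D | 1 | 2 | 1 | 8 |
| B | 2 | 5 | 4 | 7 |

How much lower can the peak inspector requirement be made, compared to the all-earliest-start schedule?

Early-start peak: d1:7  d2:2  d3:2  d4:5  d5:5  d6:0  d7:0  d8:0 ⇒ 7.
Leveled (A@1, C@1, D@2, B@4): d1:5  d2:4  d3:2  d4:5  d5:5  d6:0  d7:0  d8:0 ⇒ 5.
Reduction 7 − 5 = 2.

2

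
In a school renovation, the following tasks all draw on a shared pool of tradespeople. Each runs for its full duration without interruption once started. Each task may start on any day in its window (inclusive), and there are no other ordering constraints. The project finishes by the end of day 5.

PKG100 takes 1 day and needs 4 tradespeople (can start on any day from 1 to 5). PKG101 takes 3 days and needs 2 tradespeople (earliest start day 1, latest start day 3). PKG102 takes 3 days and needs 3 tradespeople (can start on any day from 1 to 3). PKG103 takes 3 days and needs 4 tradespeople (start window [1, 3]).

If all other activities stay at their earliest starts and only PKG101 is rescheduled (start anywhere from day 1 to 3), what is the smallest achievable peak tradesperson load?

11

PKG101@1: d1:13  d2:9  d3:9  d4:0  d5:0 → peak 13
PKG101@2: d1:11  d2:9  d3:9  d4:2  d5:0 → peak 11
PKG101@3: d1:11  d2:7  d3:9  d4:2  d5:2 → peak 11
Best is PKG101@2, peak 11.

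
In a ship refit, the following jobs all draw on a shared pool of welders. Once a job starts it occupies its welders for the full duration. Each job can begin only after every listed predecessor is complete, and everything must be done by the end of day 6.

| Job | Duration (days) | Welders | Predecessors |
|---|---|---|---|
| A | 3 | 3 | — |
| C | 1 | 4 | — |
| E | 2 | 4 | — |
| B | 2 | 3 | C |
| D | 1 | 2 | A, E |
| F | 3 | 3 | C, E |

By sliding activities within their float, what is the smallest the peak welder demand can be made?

Early-start (A@1, C@1, E@1, B@2, D@4, F@3) gives peak 11: d1:11  d2:10  d3:9  d4:5  d5:3  d6:0.
Shift E→2, B→4, D→6, F→4.
Schedule A@1, C@1, E@2, B@4, D@6, F@4: d1:7  d2:7  d3:7  d4:6  d5:6  d6:5 — peak 7.
Total welder-days = 38 over 6 days ⇒ peak ≥ ⌈38/6⌉ = 7, so 7 is optimal.

7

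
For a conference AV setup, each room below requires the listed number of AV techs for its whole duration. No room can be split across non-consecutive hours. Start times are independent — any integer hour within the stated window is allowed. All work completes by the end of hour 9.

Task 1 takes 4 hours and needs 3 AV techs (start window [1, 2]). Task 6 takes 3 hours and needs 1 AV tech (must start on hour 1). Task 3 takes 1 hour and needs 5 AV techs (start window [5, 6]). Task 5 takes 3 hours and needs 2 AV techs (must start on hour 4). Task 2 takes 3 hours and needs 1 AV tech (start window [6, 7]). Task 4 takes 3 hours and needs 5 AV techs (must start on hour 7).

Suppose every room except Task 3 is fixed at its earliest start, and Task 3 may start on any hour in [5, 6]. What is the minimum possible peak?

7

Task 3@5: h1:4  h2:4  h3:4  h4:5  h5:7  h6:3  h7:6  h8:6  h9:5 → peak 7
Task 3@6: h1:4  h2:4  h3:4  h4:5  h5:2  h6:8  h7:6  h8:6  h9:5 → peak 8
Best is Task 3@5, peak 7.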